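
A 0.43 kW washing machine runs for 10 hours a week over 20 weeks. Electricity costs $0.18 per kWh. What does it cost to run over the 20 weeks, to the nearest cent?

Runtime = 10 h/week × 20 weeks = 200 h
Energy = 0.43 kW × 200 h = 86 kWh
Cost = 86 kWh × $0.18/kWh = $15.48

$15.48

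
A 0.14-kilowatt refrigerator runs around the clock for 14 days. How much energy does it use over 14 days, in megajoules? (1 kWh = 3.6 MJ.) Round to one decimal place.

Runtime = 24 h × 14 = 336 h
Energy = 0.14 kW × 336 h = 47.04 kWh
= 47.04 × 3.6 MJ = 169.3 MJ

169.3 MJ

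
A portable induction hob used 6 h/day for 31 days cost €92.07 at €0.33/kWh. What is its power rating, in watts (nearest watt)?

1500 W

Energy = €92.07 ÷ €0.33/kWh = 279 kWh
Runtime = 6 h/day × 31 days = 186 h
Power = 279 kWh ÷ 186 h = 1.5 kW = 1500 W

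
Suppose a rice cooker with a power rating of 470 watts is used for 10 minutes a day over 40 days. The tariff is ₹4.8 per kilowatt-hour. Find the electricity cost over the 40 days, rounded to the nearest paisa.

₹15.04

Runtime = 10 min × 40 = 400 min = 6.666666… h
Energy = 0.47 kW × 6.666666… h = 3.133333… kWh
Cost = 3.133333… kWh × ₹4.8/kWh = ₹15.04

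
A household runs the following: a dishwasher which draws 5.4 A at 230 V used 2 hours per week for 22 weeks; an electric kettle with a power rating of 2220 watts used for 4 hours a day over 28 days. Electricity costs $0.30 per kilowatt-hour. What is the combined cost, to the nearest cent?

$90.99

dishwasher: Power = 5.4 A × 230 V = 1242 W = 1.242 kW
dishwasher: Runtime = 2 h/week × 22 weeks = 44 h
dishwasher: 1.242 kW × 44 h = 54.648 kWh
electric kettle: Runtime = 4 h/day × 28 days = 112 h
electric kettle: 2.22 kW × 112 h = 248.64 kWh
Total energy = 303.288 kWh
Cost = 303.288 × $0.30 = $90.99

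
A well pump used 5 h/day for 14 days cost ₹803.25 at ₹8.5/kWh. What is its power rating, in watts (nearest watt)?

1350 W

Energy = ₹803.25 ÷ ₹8.5/kWh = 94.5 kWh
Runtime = 5 h/day × 14 days = 70 h
Power = 94.5 kWh ÷ 70 h = 1.35 kW = 1350 W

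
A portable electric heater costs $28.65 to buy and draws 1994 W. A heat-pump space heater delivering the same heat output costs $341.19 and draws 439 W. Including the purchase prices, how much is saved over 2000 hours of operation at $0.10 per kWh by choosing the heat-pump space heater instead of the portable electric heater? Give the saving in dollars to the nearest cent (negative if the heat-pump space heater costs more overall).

portable electric heater: $28.65 + (1994/1000) kW × 2000 h × $0.10 = $28.65 + $398.8 = $427.45
heat-pump space heater: $341.19 + (439/1000) kW × 2000 h × $0.10 = $341.19 + $87.8 = $428.99
Saving = $427.45 − $428.99 = −$1.54

-$1.54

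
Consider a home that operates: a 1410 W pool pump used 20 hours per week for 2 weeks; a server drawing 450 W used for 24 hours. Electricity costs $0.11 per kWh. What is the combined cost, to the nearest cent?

$7.39

pool pump: Runtime = 20 h/week × 2 weeks = 40 h
pool pump: 1.41 kW × 40 h = 56.4 kWh
server: 0.45 kW × 24 h = 10.8 kWh
Total energy = 67.2 kWh
Cost = 67.2 × $0.11 = $7.39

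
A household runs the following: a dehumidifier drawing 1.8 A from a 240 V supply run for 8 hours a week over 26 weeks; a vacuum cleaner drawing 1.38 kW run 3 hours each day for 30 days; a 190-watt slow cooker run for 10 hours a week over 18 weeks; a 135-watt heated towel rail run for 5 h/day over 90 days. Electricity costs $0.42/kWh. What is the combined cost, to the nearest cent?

$129.78

dehumidifier: Power = 1.8 A × 240 V = 432 W = 0.432 kW
dehumidifier: Runtime = 8 h/week × 26 weeks = 208 h
dehumidifier: 0.432 kW × 208 h = 89.856 kWh
vacuum cleaner: Runtime = 3 h/day × 30 days = 90 h
vacuum cleaner: 1.38 kW × 90 h = 124.2 kWh
slow cooker: Runtime = 10 h/week × 18 weeks = 180 h
slow cooker: 0.19 kW × 180 h = 34.2 kWh
heated towel rail: Runtime = 5 h/day × 90 days = 450 h
heated towel rail: 0.135 kW × 450 h = 60.75 kWh
Total energy = 309.006 kWh
Cost = 309.006 × $0.42 = $129.78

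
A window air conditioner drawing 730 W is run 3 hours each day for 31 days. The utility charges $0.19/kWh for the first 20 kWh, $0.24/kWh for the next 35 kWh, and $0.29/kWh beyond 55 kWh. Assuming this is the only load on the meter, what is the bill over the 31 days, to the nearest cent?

$15.94

Runtime = 3 h/day × 31 days = 93 h
Energy = 0.73 kW × 93 h = 67.89 kWh
Tier 1 (0–20 kWh): 20 × $0.19 = $3.8
Tier 2 (20–55 kWh): 35 × $0.24 = $8.4
Above 55 kWh: 12.89 × $0.29 = $3.7381
Bill = $15.94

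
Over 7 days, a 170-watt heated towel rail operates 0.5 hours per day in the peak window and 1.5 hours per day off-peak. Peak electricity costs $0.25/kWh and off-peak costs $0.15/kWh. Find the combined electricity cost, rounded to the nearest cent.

$0.42

Peak energy = 0.17 kW × 0.5 h × 7 = 0.595 kWh
Off-peak energy = 0.17 kW × 1.5 h × 7 = 1.785 kWh
Cost = 0.595 × $0.25 + 1.785 × $0.15 = $0.14875 + $0.26775 = $0.42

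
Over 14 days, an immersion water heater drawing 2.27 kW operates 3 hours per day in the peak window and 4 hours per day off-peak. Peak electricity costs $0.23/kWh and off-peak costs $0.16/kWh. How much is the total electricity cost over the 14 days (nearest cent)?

Peak energy = 2.27 kW × 3 h × 14 = 95.34 kWh
Off-peak energy = 2.27 kW × 4 h × 14 = 127.12 kWh
Cost = 95.34 × $0.23 + 127.12 × $0.16 = $21.9282 + $20.3392 = $42.27

$42.27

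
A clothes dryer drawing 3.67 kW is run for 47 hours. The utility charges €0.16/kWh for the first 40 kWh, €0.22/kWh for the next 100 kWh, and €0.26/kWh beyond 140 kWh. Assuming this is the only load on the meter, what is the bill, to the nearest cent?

Energy = 3.67 kW × 47 h = 172.49 kWh
Tier 1 (0–40 kWh): 40 × €0.16 = €6.4
Tier 2 (40–140 kWh): 100 × €0.22 = €22
Above 140 kWh: 32.49 × €0.26 = €8.4474
Bill = €36.85

€36.85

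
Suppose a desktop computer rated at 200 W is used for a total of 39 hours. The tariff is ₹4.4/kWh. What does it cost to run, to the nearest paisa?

Energy = 0.2 kW × 39 h = 7.8 kWh
Cost = 7.8 kWh × ₹4.4/kWh = ₹34.32

₹34.32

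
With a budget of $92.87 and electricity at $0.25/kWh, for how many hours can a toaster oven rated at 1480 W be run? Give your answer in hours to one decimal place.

Energy available = $92.87 ÷ $0.25/kWh = 371.48 kWh
Hours = 371.48 kWh ÷ 1.48 kW = 251.0 h

251.0 h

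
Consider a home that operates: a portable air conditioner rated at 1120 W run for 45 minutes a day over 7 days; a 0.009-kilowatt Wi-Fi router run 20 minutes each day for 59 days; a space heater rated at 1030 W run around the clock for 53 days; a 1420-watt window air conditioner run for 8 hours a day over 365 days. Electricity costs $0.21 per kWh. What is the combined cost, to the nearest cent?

portable air conditioner: Runtime = 45 min × 7 = 315 min = 5.25 h
portable air conditioner: 1.12 kW × 5.25 h = 5.88 kWh
Wi-Fi router: Runtime = 20 min × 59 = 1180 min = 19.666666… h
Wi-Fi router: 0.009 kW × 19.666666… h = 0.177 kWh
space heater: Runtime = 24 h × 53 = 1272 h
space heater: 1.03 kW × 1272 h = 1310.16 kWh
window air conditioner: Runtime = 8 h/day × 365 days = 2920 h
window air conditioner: 1.42 kW × 2920 h = 4146.4 kWh
Total energy = 5462.617 kWh
Cost = 5462.617 × $0.21 = $1147.15

$1147.15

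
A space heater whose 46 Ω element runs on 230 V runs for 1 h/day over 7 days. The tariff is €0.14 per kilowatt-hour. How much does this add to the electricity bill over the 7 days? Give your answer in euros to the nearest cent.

Power = V²/R = 230²/46 = 1150 W = 1.15 kW
Runtime = 1 h/day × 7 days = 7 h
Energy = 1.15 kW × 7 h = 8.05 kWh
Cost = 8.05 kWh × €0.14/kWh = €1.13

€1.13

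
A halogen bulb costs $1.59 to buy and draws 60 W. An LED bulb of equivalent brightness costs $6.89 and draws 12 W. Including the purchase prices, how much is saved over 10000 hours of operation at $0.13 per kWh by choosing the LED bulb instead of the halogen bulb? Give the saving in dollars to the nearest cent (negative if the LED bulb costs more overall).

halogen bulb: $1.59 + (60/1000) kW × 10000 h × $0.13 = $1.59 + $78 = $79.59
LED bulb: $6.89 + (12/1000) kW × 10000 h × $0.13 = $6.89 + $15.6 = $22.49
Saving = $79.59 − $22.49 = $57.1

$57.10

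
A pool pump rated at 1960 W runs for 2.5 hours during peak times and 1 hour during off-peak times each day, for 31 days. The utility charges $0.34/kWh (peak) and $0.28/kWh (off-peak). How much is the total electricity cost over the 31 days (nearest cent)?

$68.66

Peak energy = 1.96 kW × 2.5 h × 31 = 151.9 kWh
Off-peak energy = 1.96 kW × 1 h × 31 = 60.76 kWh
Cost = 151.9 × $0.34 + 60.76 × $0.28 = $51.646 + $17.0128 = $68.66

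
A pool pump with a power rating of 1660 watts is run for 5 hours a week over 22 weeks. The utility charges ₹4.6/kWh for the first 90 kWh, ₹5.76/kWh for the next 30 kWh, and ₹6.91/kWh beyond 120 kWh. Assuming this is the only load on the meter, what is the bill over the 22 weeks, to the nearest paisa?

Runtime = 5 h/week × 22 weeks = 110 h
Energy = 1.66 kW × 110 h = 182.6 kWh
Tier 1 (0–90 kWh): 90 × ₹4.6 = ₹414
Tier 2 (90–120 kWh): 30 × ₹5.76 = ₹172.8
Above 120 kWh: 62.6 × ₹6.91 = ₹432.566
Bill = ₹1019.37

₹1019.37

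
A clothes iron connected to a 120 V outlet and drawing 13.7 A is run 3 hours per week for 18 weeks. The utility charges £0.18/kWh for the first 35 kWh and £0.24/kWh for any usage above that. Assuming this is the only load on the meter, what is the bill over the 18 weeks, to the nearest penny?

£19.21

Power = 13.7 A × 120 V = 1644 W = 1.644 kW
Runtime = 3 h/week × 18 weeks = 54 h
Energy = 1.644 kW × 54 h = 88.776 kWh
Tier 1 (0–35 kWh): 35 × £0.18 = £6.3
Above 35 kWh: 53.776 × £0.24 = £12.90624
Bill = £19.21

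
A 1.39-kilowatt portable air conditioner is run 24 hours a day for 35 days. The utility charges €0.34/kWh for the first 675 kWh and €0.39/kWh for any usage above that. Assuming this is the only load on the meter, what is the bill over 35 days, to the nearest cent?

€421.61

Runtime = 24 h × 35 = 840 h
Energy = 1.39 kW × 840 h = 1167.6 kWh
Tier 1 (0–675 kWh): 675 × €0.34 = €229.5
Above 675 kWh: 492.6 × €0.39 = €192.114
Bill = €421.61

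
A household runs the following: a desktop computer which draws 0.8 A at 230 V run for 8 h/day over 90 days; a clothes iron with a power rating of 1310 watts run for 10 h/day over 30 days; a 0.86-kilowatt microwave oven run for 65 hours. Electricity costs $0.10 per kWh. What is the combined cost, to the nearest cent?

$58.14

desktop computer: Power = 0.8 A × 230 V = 184 W = 0.184 kW
desktop computer: Runtime = 8 h/day × 90 days = 720 h
desktop computer: 0.184 kW × 720 h = 132.48 kWh
clothes iron: Runtime = 10 h/day × 30 days = 300 h
clothes iron: 1.31 kW × 300 h = 393 kWh
microwave oven: 0.86 kW × 65 h = 55.9 kWh
Total energy = 581.38 kWh
Cost = 581.38 × $0.10 = $58.14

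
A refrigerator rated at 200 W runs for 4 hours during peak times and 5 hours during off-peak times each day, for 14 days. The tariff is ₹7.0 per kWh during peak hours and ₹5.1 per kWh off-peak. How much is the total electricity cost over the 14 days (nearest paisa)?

Peak energy = 0.2 kW × 4 h × 14 = 11.2 kWh
Off-peak energy = 0.2 kW × 5 h × 14 = 14 kWh
Cost = 11.2 × ₹7.0 + 14 × ₹5.1 = ₹78.4 + ₹71.4 = ₹149.80

₹149.80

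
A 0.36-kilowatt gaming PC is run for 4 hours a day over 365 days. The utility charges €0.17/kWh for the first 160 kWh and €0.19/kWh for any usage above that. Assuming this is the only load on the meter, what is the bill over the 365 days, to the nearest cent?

€96.66

Runtime = 4 h/day × 365 days = 1460 h
Energy = 0.36 kW × 1460 h = 525.6 kWh
Tier 1 (0–160 kWh): 160 × €0.17 = €27.2
Above 160 kWh: 365.6 × €0.19 = €69.464
Bill = €96.66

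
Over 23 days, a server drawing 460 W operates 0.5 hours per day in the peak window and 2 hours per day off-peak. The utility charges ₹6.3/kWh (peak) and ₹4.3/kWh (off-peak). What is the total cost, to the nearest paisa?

₹124.32

Peak energy = 0.46 kW × 0.5 h × 23 = 5.29 kWh
Off-peak energy = 0.46 kW × 2 h × 23 = 21.16 kWh
Cost = 5.29 × ₹6.3 + 21.16 × ₹4.3 = ₹33.327 + ₹90.988 = ₹124.32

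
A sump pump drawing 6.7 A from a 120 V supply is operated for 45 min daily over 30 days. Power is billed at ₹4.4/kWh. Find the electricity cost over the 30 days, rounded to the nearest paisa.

Power = 6.7 A × 120 V = 804 W = 0.804 kW
Runtime = 45 min × 30 = 1350 min = 22.5 h
Energy = 0.804 kW × 22.5 h = 18.09 kWh
Cost = 18.09 kWh × ₹4.4/kWh = ₹79.60

₹79.60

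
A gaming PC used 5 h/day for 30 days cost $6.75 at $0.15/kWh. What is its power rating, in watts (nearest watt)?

300 W

Energy = $6.75 ÷ $0.15/kWh = 45 kWh
Runtime = 5 h/day × 30 days = 150 h
Power = 45 kWh ÷ 150 h = 0.3 kW = 300 W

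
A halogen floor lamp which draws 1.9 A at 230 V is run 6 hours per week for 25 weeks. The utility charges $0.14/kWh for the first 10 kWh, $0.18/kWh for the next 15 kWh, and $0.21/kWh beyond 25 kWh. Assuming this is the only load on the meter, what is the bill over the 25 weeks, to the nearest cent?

$12.62

Power = 1.9 A × 230 V = 437 W = 0.437 kW
Runtime = 6 h/week × 25 weeks = 150 h
Energy = 0.437 kW × 150 h = 65.55 kWh
Tier 1 (0–10 kWh): 10 × $0.14 = $1.4
Tier 2 (10–25 kWh): 15 × $0.18 = $2.7
Above 25 kWh: 40.55 × $0.21 = $8.5155
Bill = $12.62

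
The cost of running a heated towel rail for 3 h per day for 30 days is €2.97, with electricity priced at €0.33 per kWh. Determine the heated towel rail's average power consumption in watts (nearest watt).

100 W

Energy = €2.97 ÷ €0.33/kWh = 9 kWh
Runtime = 3 h/day × 30 days = 90 h
Power = 9 kWh ÷ 90 h = 0.1 kW = 100 W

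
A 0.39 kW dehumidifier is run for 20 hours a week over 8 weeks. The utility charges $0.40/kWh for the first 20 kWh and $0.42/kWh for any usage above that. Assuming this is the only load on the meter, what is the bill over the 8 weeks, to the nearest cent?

$25.81

Runtime = 20 h/week × 8 weeks = 160 h
Energy = 0.39 kW × 160 h = 62.4 kWh
Tier 1 (0–20 kWh): 20 × $0.40 = $8
Above 20 kWh: 42.4 × $0.42 = $17.808
Bill = $25.81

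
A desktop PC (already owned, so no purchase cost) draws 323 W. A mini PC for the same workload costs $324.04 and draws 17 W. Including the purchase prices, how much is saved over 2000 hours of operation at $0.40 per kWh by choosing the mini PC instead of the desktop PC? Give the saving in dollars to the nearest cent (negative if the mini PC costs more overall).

desktop PC: $0.00 + (323/1000) kW × 2000 h × $0.40 = $0.00 + $258.4 = $258.4
mini PC: $324.04 + (17/1000) kW × 2000 h × $0.40 = $324.04 + $13.6 = $337.64
Saving = $258.4 − $337.64 = −$79.24

-$79.24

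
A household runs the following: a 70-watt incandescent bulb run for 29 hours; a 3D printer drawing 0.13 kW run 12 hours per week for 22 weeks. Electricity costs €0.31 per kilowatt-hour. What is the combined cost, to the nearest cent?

€11.27

incandescent bulb: 0.07 kW × 29 h = 2.03 kWh
3D printer: Runtime = 12 h/week × 22 weeks = 264 h
3D printer: 0.13 kW × 264 h = 34.32 kWh
Total energy = 36.35 kWh
Cost = 36.35 × €0.31 = €11.27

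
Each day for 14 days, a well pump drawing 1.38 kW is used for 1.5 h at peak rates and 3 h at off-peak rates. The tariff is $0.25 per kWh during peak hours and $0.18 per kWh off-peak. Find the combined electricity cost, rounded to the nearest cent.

$17.68

Peak energy = 1.38 kW × 1.5 h × 14 = 28.98 kWh
Off-peak energy = 1.38 kW × 3 h × 14 = 57.96 kWh
Cost = 28.98 × $0.25 + 57.96 × $0.18 = $7.245 + $10.4328 = $17.68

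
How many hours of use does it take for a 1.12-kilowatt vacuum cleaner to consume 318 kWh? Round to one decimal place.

283.9 h

Hours = 318 kWh ÷ 1.12 kW = 283.9 h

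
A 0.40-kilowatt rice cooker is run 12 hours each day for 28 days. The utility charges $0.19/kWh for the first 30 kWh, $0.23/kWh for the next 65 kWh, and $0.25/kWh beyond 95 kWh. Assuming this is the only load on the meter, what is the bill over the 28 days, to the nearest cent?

Runtime = 12 h/day × 28 days = 336 h
Energy = 0.4 kW × 336 h = 134.4 kWh
Tier 1 (0–30 kWh): 30 × $0.19 = $5.7
Tier 2 (30–95 kWh): 65 × $0.23 = $14.95
Above 95 kWh: 39.4 × $0.25 = $9.85
Bill = $30.50

$30.50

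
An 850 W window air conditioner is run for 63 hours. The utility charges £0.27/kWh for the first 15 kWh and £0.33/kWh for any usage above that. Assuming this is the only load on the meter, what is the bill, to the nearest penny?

Energy = 0.85 kW × 63 h = 53.55 kWh
Tier 1 (0–15 kWh): 15 × £0.27 = £4.05
Above 15 kWh: 38.55 × £0.33 = £12.7215
Bill = £16.77

£16.77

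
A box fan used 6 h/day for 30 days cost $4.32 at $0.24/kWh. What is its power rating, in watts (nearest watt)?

Energy = $4.32 ÷ $0.24/kWh = 18 kWh
Runtime = 6 h/day × 30 days = 180 h
Power = 18 kWh ÷ 180 h = 0.1 kW = 100 W

100 W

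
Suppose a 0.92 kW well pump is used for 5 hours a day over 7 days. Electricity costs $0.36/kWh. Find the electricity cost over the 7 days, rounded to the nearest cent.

$11.59

Runtime = 5 h/day × 7 days = 35 h
Energy = 0.92 kW × 35 h = 32.2 kWh
Cost = 32.2 kWh × $0.36/kWh = $11.59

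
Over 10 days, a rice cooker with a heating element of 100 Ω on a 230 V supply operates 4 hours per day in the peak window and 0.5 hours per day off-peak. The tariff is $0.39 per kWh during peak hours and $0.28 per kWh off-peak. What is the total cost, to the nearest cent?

Power = V²/R = 230²/100 = 529 W = 0.529 kW
Peak energy = 0.529 kW × 4 h × 10 = 21.16 kWh
Off-peak energy = 0.529 kW × 0.5 h × 10 = 2.645 kWh
Cost = 21.16 × $0.39 + 2.645 × $0.28 = $8.2524 + $0.7406 = $8.99

$8.99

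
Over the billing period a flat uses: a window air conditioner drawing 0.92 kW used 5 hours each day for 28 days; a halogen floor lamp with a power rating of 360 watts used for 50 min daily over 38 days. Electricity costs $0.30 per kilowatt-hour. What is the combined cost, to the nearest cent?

$42.06

window air conditioner: Runtime = 5 h/day × 28 days = 140 h
window air conditioner: 0.92 kW × 140 h = 128.8 kWh
halogen floor lamp: Runtime = 50 min × 38 = 1900 min = 31.666666… h
halogen floor lamp: 0.36 kW × 31.666666… h = 11.4 kWh
Total energy = 140.2 kWh
Cost = 140.2 × $0.30 = $42.06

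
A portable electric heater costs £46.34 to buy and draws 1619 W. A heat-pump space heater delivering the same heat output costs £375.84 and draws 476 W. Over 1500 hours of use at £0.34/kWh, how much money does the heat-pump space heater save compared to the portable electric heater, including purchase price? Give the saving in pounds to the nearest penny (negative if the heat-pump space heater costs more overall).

£253.43

portable electric heater: £46.34 + (1619/1000) kW × 1500 h × £0.34 = £46.34 + £825.69 = £872.03
heat-pump space heater: £375.84 + (476/1000) kW × 1500 h × £0.34 = £375.84 + £242.76 = £618.6
Saving = £872.03 − £618.6 = £253.43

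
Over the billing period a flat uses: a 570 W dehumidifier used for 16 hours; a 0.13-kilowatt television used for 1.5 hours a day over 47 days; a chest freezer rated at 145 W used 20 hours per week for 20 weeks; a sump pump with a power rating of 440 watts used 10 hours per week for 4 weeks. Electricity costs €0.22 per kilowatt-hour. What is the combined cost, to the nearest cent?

dehumidifier: 0.57 kW × 16 h = 9.12 kWh
television: Runtime = 1.5 h/day × 47 days = 70.5 h
television: 0.13 kW × 70.5 h = 9.165 kWh
chest freezer: Runtime = 20 h/week × 20 weeks = 400 h
chest freezer: 0.145 kW × 400 h = 58 kWh
sump pump: Runtime = 10 h/week × 4 weeks = 40 h
sump pump: 0.44 kW × 40 h = 17.6 kWh
Total energy = 93.885 kWh
Cost = 93.885 × €0.22 = €20.65

€20.65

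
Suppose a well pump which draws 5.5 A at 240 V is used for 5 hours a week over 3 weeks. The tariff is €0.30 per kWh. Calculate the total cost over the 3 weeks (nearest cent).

€5.94

Power = 5.5 A × 240 V = 1320 W = 1.32 kW
Runtime = 5 h/week × 3 weeks = 15 h
Energy = 1.32 kW × 15 h = 19.8 kWh
Cost = 19.8 kWh × €0.30/kWh = €5.94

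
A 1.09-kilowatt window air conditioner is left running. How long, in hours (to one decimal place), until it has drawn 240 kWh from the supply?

Hours = 240 kWh ÷ 1.09 kW = 220.2 h

220.2 h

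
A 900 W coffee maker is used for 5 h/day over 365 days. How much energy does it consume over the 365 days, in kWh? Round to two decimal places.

1642.50 kWh

Runtime = 5 h/day × 365 days = 1825 h
Energy = 0.9 kW × 1825 h = 1642.5 kWh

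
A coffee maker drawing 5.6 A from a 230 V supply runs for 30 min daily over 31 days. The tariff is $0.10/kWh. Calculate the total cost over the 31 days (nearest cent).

Power = 5.6 A × 230 V = 1288 W = 1.288 kW
Runtime = 30 min × 31 = 930 min = 15.5 h
Energy = 1.288 kW × 15.5 h = 19.964 kWh
Cost = 19.964 kWh × $0.10/kWh = $2.00

$2.00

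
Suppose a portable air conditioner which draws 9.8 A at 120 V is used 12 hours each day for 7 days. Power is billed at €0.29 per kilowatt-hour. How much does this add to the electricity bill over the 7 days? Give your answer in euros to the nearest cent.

Power = 9.8 A × 120 V = 1176 W = 1.176 kW
Runtime = 12 h/day × 7 days = 84 h
Energy = 1.176 kW × 84 h = 98.784 kWh
Cost = 98.784 kWh × €0.29/kWh = €28.65

€28.65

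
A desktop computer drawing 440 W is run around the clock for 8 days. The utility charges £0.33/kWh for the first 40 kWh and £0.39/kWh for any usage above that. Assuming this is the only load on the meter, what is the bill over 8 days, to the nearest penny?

Runtime = 24 h × 8 = 192 h
Energy = 0.44 kW × 192 h = 84.48 kWh
Tier 1 (0–40 kWh): 40 × £0.33 = £13.2
Above 40 kWh: 44.48 × £0.39 = £17.3472
Bill = £30.55

£30.55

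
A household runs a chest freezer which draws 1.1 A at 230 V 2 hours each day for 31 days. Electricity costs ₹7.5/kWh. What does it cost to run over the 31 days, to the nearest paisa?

₹117.65

Power = 1.1 A × 230 V = 253 W = 0.253 kW
Runtime = 2 h/day × 31 days = 62 h
Energy = 0.253 kW × 62 h = 15.686 kWh
Cost = 15.686 kWh × ₹7.5/kWh = ₹117.65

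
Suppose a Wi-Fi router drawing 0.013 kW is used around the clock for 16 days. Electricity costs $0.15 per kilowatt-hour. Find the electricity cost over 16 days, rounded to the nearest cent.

Runtime = 24 h × 16 = 384 h
Energy = 0.013 kW × 384 h = 4.992 kWh
Cost = 4.992 kWh × $0.15/kWh = $0.75

$0.75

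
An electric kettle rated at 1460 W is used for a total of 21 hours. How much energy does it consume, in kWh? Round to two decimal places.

30.66 kWh

Energy = 1.46 kW × 21 h = 30.66 kWh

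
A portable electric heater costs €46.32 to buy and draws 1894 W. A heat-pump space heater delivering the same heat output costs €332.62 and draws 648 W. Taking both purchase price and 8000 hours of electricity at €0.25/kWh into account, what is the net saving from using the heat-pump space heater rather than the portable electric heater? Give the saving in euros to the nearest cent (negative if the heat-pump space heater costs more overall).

€2205.70

portable electric heater: €46.32 + (1894/1000) kW × 8000 h × €0.25 = €46.32 + €3788 = €3834.32
heat-pump space heater: €332.62 + (648/1000) kW × 8000 h × €0.25 = €332.62 + €1296 = €1628.62
Saving = €3834.32 − €1628.62 = €2205.7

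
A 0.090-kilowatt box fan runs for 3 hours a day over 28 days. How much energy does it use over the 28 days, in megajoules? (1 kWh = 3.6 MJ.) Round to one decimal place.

27.2 MJ

Runtime = 3 h/day × 28 days = 84 h
Energy = 0.09 kW × 84 h = 7.56 kWh
= 7.56 × 3.6 MJ = 27.2 MJ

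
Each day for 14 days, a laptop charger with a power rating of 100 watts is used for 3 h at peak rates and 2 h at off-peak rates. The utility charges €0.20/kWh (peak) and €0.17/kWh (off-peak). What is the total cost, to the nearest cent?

€1.32

Peak energy = 0.1 kW × 3 h × 14 = 4.2 kWh
Off-peak energy = 0.1 kW × 2 h × 14 = 2.8 kWh
Cost = 4.2 × €0.20 + 2.8 × €0.17 = €0.84 + €0.476 = €1.32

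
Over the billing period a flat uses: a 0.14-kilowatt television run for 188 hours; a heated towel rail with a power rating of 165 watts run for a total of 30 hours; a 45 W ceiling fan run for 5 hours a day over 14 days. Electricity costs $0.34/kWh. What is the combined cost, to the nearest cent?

television: 0.14 kW × 188 h = 26.32 kWh
heated towel rail: 0.165 kW × 30 h = 4.95 kWh
ceiling fan: Runtime = 5 h/day × 14 days = 70 h
ceiling fan: 0.045 kW × 70 h = 3.15 kWh
Total energy = 34.42 kWh
Cost = 34.42 × $0.34 = $11.70

$11.70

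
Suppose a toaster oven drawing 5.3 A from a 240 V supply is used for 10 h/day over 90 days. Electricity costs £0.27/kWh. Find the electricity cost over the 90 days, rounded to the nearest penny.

£309.10

Power = 5.3 A × 240 V = 1272 W = 1.272 kW
Runtime = 10 h/day × 90 days = 900 h
Energy = 1.272 kW × 900 h = 1144.8 kWh
Cost = 1144.8 kWh × £0.27/kWh = £309.10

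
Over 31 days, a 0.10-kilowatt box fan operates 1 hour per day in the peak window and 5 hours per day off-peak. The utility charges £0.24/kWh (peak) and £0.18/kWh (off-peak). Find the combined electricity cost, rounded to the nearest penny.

£3.53

Peak energy = 0.1 kW × 1 h × 31 = 3.1 kWh
Off-peak energy = 0.1 kW × 5 h × 31 = 15.5 kWh
Cost = 3.1 × £0.24 + 15.5 × £0.18 = £0.744 + £2.79 = £3.53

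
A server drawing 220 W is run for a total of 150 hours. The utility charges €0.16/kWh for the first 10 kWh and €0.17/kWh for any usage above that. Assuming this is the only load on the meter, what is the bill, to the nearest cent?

€5.51

Energy = 0.22 kW × 150 h = 33 kWh
Tier 1 (0–10 kWh): 10 × €0.16 = €1.6
Above 10 kWh: 23 × €0.17 = €3.91
Bill = €5.51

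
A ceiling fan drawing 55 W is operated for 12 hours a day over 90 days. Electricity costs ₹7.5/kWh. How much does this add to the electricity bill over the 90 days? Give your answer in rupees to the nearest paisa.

Runtime = 12 h/day × 90 days = 1080 h
Energy = 0.055 kW × 1080 h = 59.4 kWh
Cost = 59.4 kWh × ₹7.5/kWh = ₹445.50

₹445.50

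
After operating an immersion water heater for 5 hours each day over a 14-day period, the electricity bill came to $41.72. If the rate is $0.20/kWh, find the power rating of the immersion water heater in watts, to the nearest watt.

Energy = $41.72 ÷ $0.20/kWh = 208.6 kWh
Runtime = 5 h/day × 14 days = 70 h
Power = 208.6 kWh ÷ 70 h = 2.98 kW = 2980 W

2980 W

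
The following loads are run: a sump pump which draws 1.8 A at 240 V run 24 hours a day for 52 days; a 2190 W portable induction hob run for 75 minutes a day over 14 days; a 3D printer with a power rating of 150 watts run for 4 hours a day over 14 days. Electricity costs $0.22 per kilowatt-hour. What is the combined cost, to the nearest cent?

$128.89

sump pump: Power = 1.8 A × 240 V = 432 W = 0.432 kW
sump pump: Runtime = 24 h × 52 = 1248 h
sump pump: 0.432 kW × 1248 h = 539.136 kWh
portable induction hob: Runtime = 75 min × 14 = 1050 min = 17.5 h
portable induction hob: 2.19 kW × 17.5 h = 38.325 kWh
3D printer: Runtime = 4 h/day × 14 days = 56 h
3D printer: 0.15 kW × 56 h = 8.4 kWh
Total energy = 585.861 kWh
Cost = 585.861 × $0.22 = $128.89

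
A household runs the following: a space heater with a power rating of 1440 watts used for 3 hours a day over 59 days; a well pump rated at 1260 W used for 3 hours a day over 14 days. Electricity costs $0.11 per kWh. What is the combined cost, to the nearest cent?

space heater: Runtime = 3 h/day × 59 days = 177 h
space heater: 1.44 kW × 177 h = 254.88 kWh
well pump: Runtime = 3 h/day × 14 days = 42 h
well pump: 1.26 kW × 42 h = 52.92 kWh
Total energy = 307.8 kWh
Cost = 307.8 × $0.11 = $33.86

$33.86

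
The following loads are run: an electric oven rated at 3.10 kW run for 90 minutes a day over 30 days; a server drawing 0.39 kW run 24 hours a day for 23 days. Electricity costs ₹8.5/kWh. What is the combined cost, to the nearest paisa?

electric oven: Runtime = 90 min × 30 = 2700 min = 45 h
electric oven: 3.1 kW × 45 h = 139.5 kWh
server: Runtime = 24 h × 23 = 552 h
server: 0.39 kW × 552 h = 215.28 kWh
Total energy = 354.78 kWh
Cost = 354.78 × ₹8.5 = ₹3015.63

₹3015.63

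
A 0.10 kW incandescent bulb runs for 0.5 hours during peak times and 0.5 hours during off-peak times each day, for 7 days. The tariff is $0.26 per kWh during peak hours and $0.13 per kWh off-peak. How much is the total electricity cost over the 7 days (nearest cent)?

Peak energy = 0.1 kW × 0.5 h × 7 = 0.35 kWh
Off-peak energy = 0.1 kW × 0.5 h × 7 = 0.35 kWh
Cost = 0.35 × $0.26 + 0.35 × $0.13 = $0.091 + $0.0455 = $0.14

$0.14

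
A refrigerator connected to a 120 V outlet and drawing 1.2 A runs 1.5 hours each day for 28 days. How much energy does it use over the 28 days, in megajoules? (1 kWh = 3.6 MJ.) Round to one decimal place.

21.8 MJ

Power = 1.2 A × 120 V = 144 W = 0.144 kW
Runtime = 1.5 h/day × 28 days = 42 h
Energy = 0.144 kW × 42 h = 6.048 kWh
= 6.048 × 3.6 MJ = 21.8 MJ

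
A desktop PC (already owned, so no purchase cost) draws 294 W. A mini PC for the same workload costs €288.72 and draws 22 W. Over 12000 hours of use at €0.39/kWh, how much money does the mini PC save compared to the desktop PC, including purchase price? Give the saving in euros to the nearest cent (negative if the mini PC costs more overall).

desktop PC: €0.00 + (294/1000) kW × 12000 h × €0.39 = €0.00 + €1375.92 = €1375.92
mini PC: €288.72 + (22/1000) kW × 12000 h × €0.39 = €288.72 + €102.96 = €391.68
Saving = €1375.92 − €391.68 = €984.24

€984.24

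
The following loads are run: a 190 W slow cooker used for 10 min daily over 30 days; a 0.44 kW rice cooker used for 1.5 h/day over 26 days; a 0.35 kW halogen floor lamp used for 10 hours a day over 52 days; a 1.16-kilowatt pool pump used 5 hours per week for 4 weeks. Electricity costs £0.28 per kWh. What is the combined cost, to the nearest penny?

slow cooker: Runtime = 10 min × 30 = 300 min = 5 h
slow cooker: 0.19 kW × 5 h = 0.95 kWh
rice cooker: Runtime = 1.5 h/day × 26 days = 39 h
rice cooker: 0.44 kW × 39 h = 17.16 kWh
halogen floor lamp: Runtime = 10 h/day × 52 days = 520 h
halogen floor lamp: 0.35 kW × 520 h = 182 kWh
pool pump: Runtime = 5 h/week × 4 weeks = 20 h
pool pump: 1.16 kW × 20 h = 23.2 kWh
Total energy = 223.31 kWh
Cost = 223.31 × £0.28 = £62.53

£62.53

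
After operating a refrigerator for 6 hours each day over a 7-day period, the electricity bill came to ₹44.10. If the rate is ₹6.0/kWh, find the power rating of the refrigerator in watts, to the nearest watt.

Energy = ₹44.10 ÷ ₹6.0/kWh = 7.35 kWh
Runtime = 6 h/day × 7 days = 42 h
Power = 7.35 kWh ÷ 42 h = 0.175 kW = 175 W

175 W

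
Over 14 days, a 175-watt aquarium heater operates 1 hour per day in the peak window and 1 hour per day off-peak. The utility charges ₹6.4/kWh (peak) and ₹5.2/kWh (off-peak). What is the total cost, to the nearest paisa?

₹28.42

Peak energy = 0.175 kW × 1 h × 14 = 2.45 kWh
Off-peak energy = 0.175 kW × 1 h × 14 = 2.45 kWh
Cost = 2.45 × ₹6.4 + 2.45 × ₹5.2 = ₹15.68 + ₹12.74 = ₹28.42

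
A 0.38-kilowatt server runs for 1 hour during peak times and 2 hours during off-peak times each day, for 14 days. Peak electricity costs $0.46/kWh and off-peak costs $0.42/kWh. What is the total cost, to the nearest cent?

$6.92

Peak energy = 0.38 kW × 1 h × 14 = 5.32 kWh
Off-peak energy = 0.38 kW × 2 h × 14 = 10.64 kWh
Cost = 5.32 × $0.46 + 10.64 × $0.42 = $2.4472 + $4.4688 = $6.92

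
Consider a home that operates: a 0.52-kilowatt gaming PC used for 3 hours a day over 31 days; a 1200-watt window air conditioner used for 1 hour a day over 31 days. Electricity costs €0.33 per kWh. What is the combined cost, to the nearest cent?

gaming PC: Runtime = 3 h/day × 31 days = 93 h
gaming PC: 0.52 kW × 93 h = 48.36 kWh
window air conditioner: Runtime = 1 h/day × 31 days = 31 h
window air conditioner: 1.2 kW × 31 h = 37.2 kWh
Total energy = 85.56 kWh
Cost = 85.56 × €0.33 = €28.23

€28.23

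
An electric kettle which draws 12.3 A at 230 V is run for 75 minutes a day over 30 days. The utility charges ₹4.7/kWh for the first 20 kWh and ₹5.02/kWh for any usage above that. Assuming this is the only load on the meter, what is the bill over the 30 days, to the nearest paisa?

Power = 12.3 A × 230 V = 2829 W = 2.829 kW
Runtime = 75 min × 30 = 2250 min = 37.5 h
Energy = 2.829 kW × 37.5 h = 106.0875 kWh
Tier 1 (0–20 kWh): 20 × ₹4.7 = ₹94
Above 20 kWh: 86.0875 × ₹5.02 = ₹432.15925
Bill = ₹526.16

₹526.16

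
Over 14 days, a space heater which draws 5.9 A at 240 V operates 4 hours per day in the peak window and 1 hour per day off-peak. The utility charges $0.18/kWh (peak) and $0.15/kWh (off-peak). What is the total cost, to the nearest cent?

$17.25

Power = 5.9 A × 240 V = 1416 W = 1.416 kW
Peak energy = 1.416 kW × 4 h × 14 = 79.296 kWh
Off-peak energy = 1.416 kW × 1 h × 14 = 19.824 kWh
Cost = 79.296 × $0.18 + 19.824 × $0.15 = $14.27328 + $2.9736 = $17.25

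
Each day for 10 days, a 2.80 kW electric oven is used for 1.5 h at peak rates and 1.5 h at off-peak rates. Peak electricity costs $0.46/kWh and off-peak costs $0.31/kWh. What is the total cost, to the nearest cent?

$32.34

Peak energy = 2.8 kW × 1.5 h × 10 = 42 kWh
Off-peak energy = 2.8 kW × 1.5 h × 10 = 42 kWh
Cost = 42 × $0.46 + 42 × $0.31 = $19.32 + $13.02 = $32.34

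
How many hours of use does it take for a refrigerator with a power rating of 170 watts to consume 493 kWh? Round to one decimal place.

Hours = 493 kWh ÷ 0.17 kW = 2900.0 h

2900.0 h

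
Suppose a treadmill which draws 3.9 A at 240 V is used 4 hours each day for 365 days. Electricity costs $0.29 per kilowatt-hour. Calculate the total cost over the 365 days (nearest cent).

$396.30

Power = 3.9 A × 240 V = 936 W = 0.936 kW
Runtime = 4 h/day × 365 days = 1460 h
Energy = 0.936 kW × 1460 h = 1366.56 kWh
Cost = 1366.56 kWh × $0.29/kWh = $396.30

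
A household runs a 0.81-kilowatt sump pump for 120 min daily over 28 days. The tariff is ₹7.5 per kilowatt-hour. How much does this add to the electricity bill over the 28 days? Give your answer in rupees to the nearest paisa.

Runtime = 120 min × 28 = 3360 min = 56 h
Energy = 0.81 kW × 56 h = 45.36 kWh
Cost = 45.36 kWh × ₹7.5/kWh = ₹340.20

₹340.20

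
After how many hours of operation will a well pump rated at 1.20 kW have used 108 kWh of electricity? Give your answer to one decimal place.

90.0 h

Hours = 108 kWh ÷ 1.2 kW = 90.0 h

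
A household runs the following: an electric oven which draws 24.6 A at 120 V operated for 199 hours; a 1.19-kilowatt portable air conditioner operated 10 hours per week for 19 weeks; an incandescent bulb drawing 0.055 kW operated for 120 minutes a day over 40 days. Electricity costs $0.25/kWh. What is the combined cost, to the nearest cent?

electric oven: Power = 24.6 A × 120 V = 2952 W = 2.952 kW
electric oven: 2.952 kW × 199 h = 587.448 kWh
portable air conditioner: Runtime = 10 h/week × 19 weeks = 190 h
portable air conditioner: 1.19 kW × 190 h = 226.1 kWh
incandescent bulb: Runtime = 120 min × 40 = 4800 min = 80 h
incandescent bulb: 0.055 kW × 80 h = 4.4 kWh
Total energy = 817.948 kWh
Cost = 817.948 × $0.25 = $204.49

$204.49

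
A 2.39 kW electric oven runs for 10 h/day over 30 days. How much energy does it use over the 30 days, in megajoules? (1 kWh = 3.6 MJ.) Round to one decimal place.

Runtime = 10 h/day × 30 days = 300 h
Energy = 2.39 kW × 300 h = 717 kWh
= 717 × 3.6 MJ = 2581.2 MJ

2581.2 MJ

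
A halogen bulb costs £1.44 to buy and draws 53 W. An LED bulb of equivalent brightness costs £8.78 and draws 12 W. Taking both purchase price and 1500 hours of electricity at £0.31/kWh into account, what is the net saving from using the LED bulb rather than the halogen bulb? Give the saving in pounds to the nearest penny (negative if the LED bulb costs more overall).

£11.73

halogen bulb: £1.44 + (53/1000) kW × 1500 h × £0.31 = £1.44 + £24.645 = £26.085
LED bulb: £8.78 + (12/1000) kW × 1500 h × £0.31 = £8.78 + £5.58 = £14.36
Saving = £26.085 − £14.36 = £11.725 → £11.73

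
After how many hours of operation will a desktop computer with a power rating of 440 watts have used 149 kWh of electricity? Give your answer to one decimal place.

338.6 h

Hours = 149 kWh ÷ 0.44 kW = 338.6 h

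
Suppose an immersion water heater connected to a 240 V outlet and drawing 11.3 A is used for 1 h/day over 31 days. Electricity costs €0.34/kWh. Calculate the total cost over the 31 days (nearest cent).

Power = 11.3 A × 240 V = 2712 W = 2.712 kW
Runtime = 1 h/day × 31 days = 31 h
Energy = 2.712 kW × 31 h = 84.072 kWh
Cost = 84.072 kWh × €0.34/kWh = €28.58

€28.58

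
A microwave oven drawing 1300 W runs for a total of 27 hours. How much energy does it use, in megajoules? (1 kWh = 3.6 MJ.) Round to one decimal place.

Energy = 1.3 kW × 27 h = 35.1 kWh
= 35.1 × 3.6 MJ = 126.4 MJ

126.4 MJ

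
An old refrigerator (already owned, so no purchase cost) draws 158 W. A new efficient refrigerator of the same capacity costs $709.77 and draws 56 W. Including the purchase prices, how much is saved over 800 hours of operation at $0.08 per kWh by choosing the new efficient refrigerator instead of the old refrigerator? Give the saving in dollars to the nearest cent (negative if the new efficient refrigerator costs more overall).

old refrigerator: $0.00 + (158/1000) kW × 800 h × $0.08 = $0.00 + $10.112 = $10.112
new efficient refrigerator: $709.77 + (56/1000) kW × 800 h × $0.08 = $709.77 + $3.584 = $713.354
Saving = $10.112 − $713.354 = −$703.242 → -$703.24

-$703.24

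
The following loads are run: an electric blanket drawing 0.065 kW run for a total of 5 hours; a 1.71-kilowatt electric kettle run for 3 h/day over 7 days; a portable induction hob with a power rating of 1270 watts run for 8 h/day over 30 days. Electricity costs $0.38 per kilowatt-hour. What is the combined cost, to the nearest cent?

electric blanket: 0.065 kW × 5 h = 0.325 kWh
electric kettle: Runtime = 3 h/day × 7 days = 21 h
electric kettle: 1.71 kW × 21 h = 35.91 kWh
portable induction hob: Runtime = 8 h/day × 30 days = 240 h
portable induction hob: 1.27 kW × 240 h = 304.8 kWh
Total energy = 341.035 kWh
Cost = 341.035 × $0.38 = $129.59

$129.59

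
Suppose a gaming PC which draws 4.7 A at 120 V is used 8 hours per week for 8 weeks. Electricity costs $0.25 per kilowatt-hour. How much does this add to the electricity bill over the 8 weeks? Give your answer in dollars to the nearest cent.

$9.02

Power = 4.7 A × 120 V = 564 W = 0.564 kW
Runtime = 8 h/week × 8 weeks = 64 h
Energy = 0.564 kW × 64 h = 36.096 kWh
Cost = 36.096 kWh × $0.25/kWh = $9.02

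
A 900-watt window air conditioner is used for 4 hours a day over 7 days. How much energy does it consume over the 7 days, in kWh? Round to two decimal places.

Runtime = 4 h/day × 7 days = 28 h
Energy = 0.9 kW × 28 h = 25.2 kWh

25.20 kWh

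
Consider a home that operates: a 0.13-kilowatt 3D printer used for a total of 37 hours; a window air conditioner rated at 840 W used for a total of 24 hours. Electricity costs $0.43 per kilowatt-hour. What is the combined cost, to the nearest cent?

3D printer: 0.13 kW × 37 h = 4.81 kWh
window air conditioner: 0.84 kW × 24 h = 20.16 kWh
Total energy = 24.97 kWh
Cost = 24.97 × $0.43 = $10.74

$10.74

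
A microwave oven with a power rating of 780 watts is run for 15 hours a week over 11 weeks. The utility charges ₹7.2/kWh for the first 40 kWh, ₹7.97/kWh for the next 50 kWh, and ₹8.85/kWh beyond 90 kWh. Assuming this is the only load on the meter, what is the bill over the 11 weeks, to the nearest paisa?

Runtime = 15 h/week × 11 weeks = 165 h
Energy = 0.78 kW × 165 h = 128.7 kWh
Tier 1 (0–40 kWh): 40 × ₹7.2 = ₹288
Tier 2 (40–90 kWh): 50 × ₹7.97 = ₹398.5
Above 90 kWh: 38.7 × ₹8.85 = ₹342.495
Bill = ₹1029.00

₹1029.00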